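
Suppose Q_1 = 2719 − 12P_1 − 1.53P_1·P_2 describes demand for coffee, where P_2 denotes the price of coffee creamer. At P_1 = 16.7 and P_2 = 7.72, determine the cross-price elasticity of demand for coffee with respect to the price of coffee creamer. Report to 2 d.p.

At P_1 = 16.7 and P_2 = 7.72: Q_1 = 2321.346.
∂Q_1/∂P_2 = -1.53P_1 = -1.53(16.7) = -25.5510.
ε = (∂Q_1/∂P_2)(P_2/Q_1) = -25.5510 × (7.72/2321.346) ≈ -0.08.

-0.08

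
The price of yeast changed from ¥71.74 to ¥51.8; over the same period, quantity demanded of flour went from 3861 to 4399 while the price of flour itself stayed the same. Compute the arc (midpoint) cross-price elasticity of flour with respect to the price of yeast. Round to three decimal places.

ΔQ_A = 4399 − 3861 = 538; ΔP_B = 51.8 − 71.74 = -19.94.
Midpoints: Q̄_A = 4130.0, P̄_B = 61.77.
ε = (ΔQ_A/Q̄_A)/(ΔP_B/P̄_B) = (538/4130.0)/(-19.94/61.77) ≈ -0.404.
ε < 0: flour and yeast are complements.

-0.404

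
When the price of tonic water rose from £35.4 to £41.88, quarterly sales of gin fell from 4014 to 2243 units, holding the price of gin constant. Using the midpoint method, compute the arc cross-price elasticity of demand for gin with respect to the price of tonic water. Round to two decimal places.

ΔQ_A = 2243 − 4014 = -1771; ΔP_B = 41.88 − 35.4 = 6.48.
Midpoints: Q̄_A = 3128.5, P̄_B = 38.64.
ε = (ΔQ_A/Q̄_A)/(ΔP_B/P̄_B) = (-1771/3128.5)/(6.48/38.64) ≈ -3.38.
ε < 0: gin and tonic water are complements.

-3.38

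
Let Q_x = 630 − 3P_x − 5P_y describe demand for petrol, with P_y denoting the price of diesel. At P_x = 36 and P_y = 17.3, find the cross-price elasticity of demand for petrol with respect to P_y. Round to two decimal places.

-0.20

At P_x = 36 and P_y = 17.3: Q_x = 435.5.
∂Q_x/∂P_y = -5.
ε = (∂Q_x/∂P_y)(P_y/Q_x) = -5 × (17.3/435.5) ≈ -0.20.
Since ε < 0, petrol and diesel are complements.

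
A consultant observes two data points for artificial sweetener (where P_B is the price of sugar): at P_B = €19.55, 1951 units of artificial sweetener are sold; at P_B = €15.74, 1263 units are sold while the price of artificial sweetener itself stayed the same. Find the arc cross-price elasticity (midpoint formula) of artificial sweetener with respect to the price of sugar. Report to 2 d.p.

ΔQ_A = 1263 − 1951 = -688; ΔP_B = 15.74 − 19.55 = -3.81.
Midpoints: Q̄_A = 1607.0, P̄_B = 17.64.
ε = (ΔQ_A/Q̄_A)/(ΔP_B/P̄_B) = (-688/1607.0)/(-3.81/17.64) ≈ 1.98.

1.98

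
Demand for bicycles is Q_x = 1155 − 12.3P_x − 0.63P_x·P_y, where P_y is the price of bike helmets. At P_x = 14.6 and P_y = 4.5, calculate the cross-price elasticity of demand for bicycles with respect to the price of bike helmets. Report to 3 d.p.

At P_x = 14.6 and P_y = 4.5: Q_x = 934.029.
∂Q_x/∂P_y = -0.63P_x = -0.63(14.6) = -9.1980.
ε = (∂Q_x/∂P_y)(P_y/Q_x) = -9.1980 × (4.5/934.029) ≈ -0.044.
ε < 0: complements.

-0.044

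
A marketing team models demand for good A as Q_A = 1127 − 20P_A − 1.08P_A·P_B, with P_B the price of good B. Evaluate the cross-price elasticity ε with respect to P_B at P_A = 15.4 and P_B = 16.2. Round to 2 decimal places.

At P_A = 15.4 and P_B = 16.2: Q_A = 549.562.
∂Q_A/∂P_B = -1.08P_A = -1.08(15.4) = -16.6320.
ε = (∂Q_A/∂P_B)(P_B/Q_A) = -16.6320 × (16.2/549.562) ≈ -0.49.
ε < 0: complements.

-0.49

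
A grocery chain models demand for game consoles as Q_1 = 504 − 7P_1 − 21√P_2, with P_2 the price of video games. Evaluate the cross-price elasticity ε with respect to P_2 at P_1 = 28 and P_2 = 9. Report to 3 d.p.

At P_1 = 28 and P_2 = 9: Q_1 = 245.
∂Q_1/∂P_2 = -21/(2√P_2) = -21/(2√9) = -3.5000.
ε = (∂Q_1/∂P_2)(P_2/Q_1) = -3.5000 × (9/245) ≈ -0.129.

-0.129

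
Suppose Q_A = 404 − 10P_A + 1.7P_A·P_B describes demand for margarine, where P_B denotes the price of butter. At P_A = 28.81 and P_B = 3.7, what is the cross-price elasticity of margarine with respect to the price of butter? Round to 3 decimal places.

At P_A = 28.81 and P_B = 3.7: Q_A = 297.115.
∂Q_A/∂P_B = 1.7P_A = 1.7(28.81) = 48.9770.
ε = (∂Q_A/∂P_B)(P_B/Q_A) = 48.9770 × (3.7/297.115) ≈ 0.610.

0.610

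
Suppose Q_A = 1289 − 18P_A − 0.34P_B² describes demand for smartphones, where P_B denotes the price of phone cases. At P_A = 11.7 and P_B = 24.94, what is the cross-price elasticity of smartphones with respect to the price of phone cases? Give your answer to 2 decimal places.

At P_A = 11.7 and P_B = 24.94: Q_A = 866.919.
∂Q_A/∂P_B = -0.68P_B = -0.68(24.94) = -16.9592.
ε = (∂Q_A/∂P_B)(P_B/Q_A) = -16.9592 × (24.94/866.919) ≈ -0.49.
ε < 0: complements.

-0.49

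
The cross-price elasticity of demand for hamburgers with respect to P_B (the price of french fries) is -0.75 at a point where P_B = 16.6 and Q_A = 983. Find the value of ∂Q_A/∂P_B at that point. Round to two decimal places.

-44.41

ε = (∂Q_A/∂P_B)·(P_B/Q_A) ⇒ ∂Q_A/∂P_B = ε·Q_A/P_B = -0.75 × 983/16.6 ≈ -44.41.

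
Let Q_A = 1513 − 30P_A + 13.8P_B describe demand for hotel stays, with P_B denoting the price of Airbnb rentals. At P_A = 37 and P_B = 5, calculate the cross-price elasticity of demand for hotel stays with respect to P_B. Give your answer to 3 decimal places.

0.146

At P_A = 37 and P_B = 5: Q_A = 472.
∂Q_A/∂P_B = 13.8.
ε = (∂Q_A/∂P_B)(P_B/Q_A) = 13.8 × (5/472) ≈ 0.146.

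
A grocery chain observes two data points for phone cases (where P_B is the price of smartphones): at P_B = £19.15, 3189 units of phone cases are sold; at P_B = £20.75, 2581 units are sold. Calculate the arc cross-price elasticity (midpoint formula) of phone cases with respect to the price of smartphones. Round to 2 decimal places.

ΔQ_A = 2581 − 3189 = -608; ΔP_B = 20.75 − 19.15 = 1.6.
Midpoints: Q̄_A = 2885.0, P̄_B = 19.95.
ε = (ΔQ_A/Q̄_A)/(ΔP_B/P̄_B) = (-608/2885.0)/(1.6/19.95) ≈ -2.63.

-2.63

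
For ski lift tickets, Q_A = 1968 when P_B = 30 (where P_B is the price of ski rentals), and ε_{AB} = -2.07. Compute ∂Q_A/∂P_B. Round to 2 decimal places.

-135.79

ε = (∂Q_A/∂P_B)·(P_B/Q_A) ⇒ ∂Q_A/∂P_B = ε·Q_A/P_B = -2.07 × 1968/30 ≈ -135.79.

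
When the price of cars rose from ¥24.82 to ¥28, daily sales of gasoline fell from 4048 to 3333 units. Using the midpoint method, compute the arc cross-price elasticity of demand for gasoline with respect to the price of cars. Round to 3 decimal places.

ΔQ_A = 3333 − 4048 = -715; ΔP_B = 28 − 24.82 = 3.18.
Midpoints: Q̄_A = 3690.5, P̄_B = 26.41.
ε = (ΔQ_A/Q̄_A)/(ΔP_B/P̄_B) = (-715/3690.5)/(3.18/26.41) ≈ -1.609.

-1.609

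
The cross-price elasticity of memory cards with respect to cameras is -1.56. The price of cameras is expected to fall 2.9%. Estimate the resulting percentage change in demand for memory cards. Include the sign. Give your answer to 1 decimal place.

4.5%

%ΔQ ≈ ε × %ΔP of cameras = -1.56 × (-2.9%) = 4.5%.
Demand for memory cards rises by about 4.5%.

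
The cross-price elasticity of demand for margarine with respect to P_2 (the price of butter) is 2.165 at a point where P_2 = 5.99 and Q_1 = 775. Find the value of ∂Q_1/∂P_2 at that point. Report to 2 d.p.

280.11

ε = (∂Q_1/∂P_2)·(P_2/Q_1) ⇒ ∂Q_1/∂P_2 = ε·Q_1/P_2 = 2.165 × 775/5.99 ≈ 280.11.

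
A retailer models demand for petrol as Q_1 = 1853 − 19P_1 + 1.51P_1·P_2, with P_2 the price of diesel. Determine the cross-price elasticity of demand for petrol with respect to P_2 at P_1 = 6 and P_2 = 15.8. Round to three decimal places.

0.076

At P_1 = 6 and P_2 = 15.8: Q_1 = 1882.148.
∂Q_1/∂P_2 = 1.51P_1 = 1.51(6) = 9.0600.
ε = (∂Q_1/∂P_2)(P_2/Q_1) = 9.0600 × (15.8/1882.148) ≈ 0.076.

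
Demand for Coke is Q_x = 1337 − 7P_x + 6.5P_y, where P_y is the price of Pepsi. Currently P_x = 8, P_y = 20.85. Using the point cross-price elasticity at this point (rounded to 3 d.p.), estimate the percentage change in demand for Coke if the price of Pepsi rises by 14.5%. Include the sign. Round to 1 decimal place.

1.4%

At P_x = 8, P_y = 20.85: Q_x = 1416.525.
∂Q_x/∂P_y = 6.5.
ε = (∂Q_x/∂P_y)(P_y/Q_x) = 6.5000 × 20.85/1416.525 ≈ 0.096.
%ΔQ_x ≈ ε × %ΔP_y = 0.096 × (14.5%) = 1.4%.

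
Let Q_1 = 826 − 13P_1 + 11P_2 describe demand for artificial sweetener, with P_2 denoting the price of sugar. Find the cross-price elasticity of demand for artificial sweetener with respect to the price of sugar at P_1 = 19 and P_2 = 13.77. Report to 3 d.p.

0.207

At P_1 = 19 and P_2 = 13.77: Q_1 = 730.47.
∂Q_1/∂P_2 = 11.
ε = (∂Q_1/∂P_2)(P_2/Q_1) = 11 × (13.77/730.47) ≈ 0.207.
Since ε > 0, artificial sweetener and sugar are substitutes.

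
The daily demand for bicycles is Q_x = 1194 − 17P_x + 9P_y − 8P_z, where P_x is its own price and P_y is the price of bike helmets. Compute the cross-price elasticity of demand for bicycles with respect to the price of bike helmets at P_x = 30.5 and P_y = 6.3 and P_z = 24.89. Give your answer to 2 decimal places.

0.11

At P_x = 30.5 and P_y = 6.3 and P_z = 24.89: Q_x = 533.08.
∂Q_x/∂P_y = 9.
ε = (∂Q_x/∂P_y)(P_y/Q_x) = 9 × (6.3/533.08) ≈ 0.11.
Since ε > 0, bicycles and bike helmets are substitutes.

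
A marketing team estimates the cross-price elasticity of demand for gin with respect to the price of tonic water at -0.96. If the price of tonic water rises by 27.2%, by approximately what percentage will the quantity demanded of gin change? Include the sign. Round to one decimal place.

%ΔQ ≈ ε × %ΔP of tonic water = -0.96 × (27.2%) = -26.1%.

-26.1%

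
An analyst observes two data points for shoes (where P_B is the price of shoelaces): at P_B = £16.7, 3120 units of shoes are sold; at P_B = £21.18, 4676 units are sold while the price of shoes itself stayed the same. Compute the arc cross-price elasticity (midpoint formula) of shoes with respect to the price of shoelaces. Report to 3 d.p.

ΔQ_A = 4676 − 3120 = 1556; ΔP_B = 21.18 − 16.7 = 4.48.
Midpoints: Q̄_A = 3898.0, P̄_B = 18.94.
ε = (ΔQ_A/Q̄_A)/(ΔP_B/P̄_B) = (1556/3898.0)/(4.48/18.94) ≈ 1.688.

1.688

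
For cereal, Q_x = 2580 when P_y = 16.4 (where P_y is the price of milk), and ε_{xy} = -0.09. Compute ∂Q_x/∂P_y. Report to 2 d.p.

ε = (∂Q_x/∂P_y)·(P_y/Q_x) ⇒ ∂Q_x/∂P_y = ε·Q_x/P_y = -0.09 × 2580/16.4 ≈ -14.16.

-14.16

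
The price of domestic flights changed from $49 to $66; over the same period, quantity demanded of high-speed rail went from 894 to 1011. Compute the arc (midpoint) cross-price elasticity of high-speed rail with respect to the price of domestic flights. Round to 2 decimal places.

0.42

ΔQ_A = 1011 − 894 = 117; ΔP_B = 66 − 49 = 17.
Midpoints: Q̄_A = 952.5, P̄_B = 57.50.
ε = (ΔQ_A/Q̄_A)/(ΔP_B/P̄_B) = (117/952.5)/(17/57.50) ≈ 0.42.
ε > 0: high-speed rail and domestic flights are substitutes.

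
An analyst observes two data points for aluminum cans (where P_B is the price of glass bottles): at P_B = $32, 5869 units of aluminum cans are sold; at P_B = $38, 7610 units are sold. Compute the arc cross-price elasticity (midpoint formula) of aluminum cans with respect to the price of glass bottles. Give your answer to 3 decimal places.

1.507

ΔQ_A = 7610 − 5869 = 1741; ΔP_B = 38 − 32 = 6.
Midpoints: Q̄_A = 6739.5, P̄_B = 35.00.
ε = (ΔQ_A/Q̄_A)/(ΔP_B/P̄_B) = (1741/6739.5)/(6/35.00) ≈ 1.507.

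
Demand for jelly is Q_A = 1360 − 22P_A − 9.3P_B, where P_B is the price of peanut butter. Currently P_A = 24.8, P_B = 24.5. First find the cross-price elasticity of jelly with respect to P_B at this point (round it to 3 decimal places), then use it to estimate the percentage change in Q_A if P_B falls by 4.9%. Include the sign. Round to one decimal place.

At P_A = 24.8, P_B = 24.5: Q_A = 586.55.
∂Q_A/∂P_B = -9.3.
ε = (∂Q_A/∂P_B)(P_B/Q_A) = -9.3000 × 24.5/586.55 ≈ -0.388.
%ΔQ_A ≈ ε × %ΔP_B = -0.388 × (-4.9%) = 1.9%.

1.9%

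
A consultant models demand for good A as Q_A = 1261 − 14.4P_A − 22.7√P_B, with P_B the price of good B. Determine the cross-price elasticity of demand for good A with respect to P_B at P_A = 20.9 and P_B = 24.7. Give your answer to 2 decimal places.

-0.07

At P_A = 20.9 and P_B = 24.7: Q_A = 847.223.
∂Q_A/∂P_B = -22.7/(2√P_B) = -22.7/(2√24.7) = -2.2837.
ε = (∂Q_A/∂P_B)(P_B/Q_A) = -2.2837 × (24.7/847.223) ≈ -0.07.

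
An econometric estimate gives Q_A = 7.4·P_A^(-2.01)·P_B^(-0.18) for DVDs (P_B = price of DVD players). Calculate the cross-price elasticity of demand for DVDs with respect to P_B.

-0.18

In a log-linear (constant-elasticity) demand function, the coefficient on the exponent of P_B is the cross-price elasticity.
ε = -0.18. Negative, so DVDs and DVD players are complements.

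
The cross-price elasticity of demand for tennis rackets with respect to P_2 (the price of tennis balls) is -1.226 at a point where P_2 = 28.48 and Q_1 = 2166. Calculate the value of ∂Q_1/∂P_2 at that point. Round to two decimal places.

ε = (∂Q_1/∂P_2)·(P_2/Q_1) ⇒ ∂Q_1/∂P_2 = ε·Q_1/P_2 = -1.226 × 2166/28.48 ≈ -93.24.

-93.24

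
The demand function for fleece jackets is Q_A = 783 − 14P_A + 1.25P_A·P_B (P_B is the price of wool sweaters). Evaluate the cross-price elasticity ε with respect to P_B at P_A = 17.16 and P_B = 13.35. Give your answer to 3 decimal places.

At P_A = 17.16 and P_B = 13.35: Q_A = 829.117.
∂Q_A/∂P_B = 1.25P_A = 1.25(17.16) = 21.4500.
ε = (∂Q_A/∂P_B)(P_B/Q_A) = 21.4500 × (13.35/829.117) ≈ 0.345.

0.345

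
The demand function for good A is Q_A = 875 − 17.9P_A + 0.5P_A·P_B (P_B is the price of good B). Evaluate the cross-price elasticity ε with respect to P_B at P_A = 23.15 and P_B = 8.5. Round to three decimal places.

At P_A = 23.15 and P_B = 8.5: Q_A = 559.003.
∂Q_A/∂P_B = 0.5P_A = 0.5(23.15) = 11.5750.
ε = (∂Q_A/∂P_B)(P_B/Q_A) = 11.5750 × (8.5/559.003) ≈ 0.176.

0.176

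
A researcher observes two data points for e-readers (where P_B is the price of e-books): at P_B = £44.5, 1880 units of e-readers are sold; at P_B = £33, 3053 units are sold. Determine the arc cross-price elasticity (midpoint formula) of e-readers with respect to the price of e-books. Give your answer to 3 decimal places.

ΔQ_A = 3053 − 1880 = 1173; ΔP_B = 33 − 44.5 = -11.5.
Midpoints: Q̄_A = 2466.5, P̄_B = 38.75.
ε = (ΔQ_A/Q̄_A)/(ΔP_B/P̄_B) = (1173/2466.5)/(-11.5/38.75) ≈ -1.602.
ε < 0: e-readers and e-books are complements.

-1.602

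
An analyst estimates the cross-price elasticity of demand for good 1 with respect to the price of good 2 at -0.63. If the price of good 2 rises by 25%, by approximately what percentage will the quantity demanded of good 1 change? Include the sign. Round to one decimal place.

-15.8%

%ΔQ ≈ ε × %ΔP of good 2 = -0.63 × (25%) = -15.8%.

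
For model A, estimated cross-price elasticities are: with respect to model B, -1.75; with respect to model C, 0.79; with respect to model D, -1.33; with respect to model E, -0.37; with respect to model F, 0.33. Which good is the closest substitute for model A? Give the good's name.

Substitutes have ε > 0. Among the positive values, 0.79 (model C) is largest.

model C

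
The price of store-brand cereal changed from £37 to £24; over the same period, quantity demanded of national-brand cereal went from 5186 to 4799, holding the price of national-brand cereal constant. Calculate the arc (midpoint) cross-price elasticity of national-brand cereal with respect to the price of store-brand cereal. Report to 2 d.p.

0.18

ΔQ_A = 4799 − 5186 = -387; ΔP_B = 24 − 37 = -13.
Midpoints: Q̄_A = 4992.5, P̄_B = 30.50.
ε = (ΔQ_A/Q̄_A)/(ΔP_B/P̄_B) = (-387/4992.5)/(-13/30.50) ≈ 0.18.
ε > 0: national-brand cereal and store-brand cereal are substitutes.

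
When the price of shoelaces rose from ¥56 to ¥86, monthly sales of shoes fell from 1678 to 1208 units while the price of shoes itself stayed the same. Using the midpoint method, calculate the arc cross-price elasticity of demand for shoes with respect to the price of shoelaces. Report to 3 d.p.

ΔQ_A = 1208 − 1678 = -470; ΔP_B = 86 − 56 = 30.
Midpoints: Q̄_A = 1443.0, P̄_B = 71.00.
ε = (ΔQ_A/Q̄_A)/(ΔP_B/P̄_B) = (-470/1443.0)/(30/71.00) ≈ -0.771.
ε < 0: shoes and shoelaces are complements.

-0.771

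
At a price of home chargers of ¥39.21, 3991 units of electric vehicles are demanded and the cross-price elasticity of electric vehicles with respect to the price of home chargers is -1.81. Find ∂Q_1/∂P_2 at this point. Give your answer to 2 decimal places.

ε = (∂Q_1/∂P_2)·(P_2/Q_1) ⇒ ∂Q_1/∂P_2 = ε·Q_1/P_2 = -1.81 × 3991/39.21 ≈ -184.23.

-184.23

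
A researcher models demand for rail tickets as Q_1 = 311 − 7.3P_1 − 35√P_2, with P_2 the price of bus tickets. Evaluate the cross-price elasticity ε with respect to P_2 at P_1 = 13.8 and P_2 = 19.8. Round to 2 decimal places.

-1.43

At P_1 = 13.8 and P_2 = 19.8: Q_1 = 54.520.
∂Q_1/∂P_2 = -35/(2√P_2) = -35/(2√19.8) = -3.9328.
ε = (∂Q_1/∂P_2)(P_2/Q_1) = -3.9328 × (19.8/54.520) ≈ -1.43.
ε < 0: complements.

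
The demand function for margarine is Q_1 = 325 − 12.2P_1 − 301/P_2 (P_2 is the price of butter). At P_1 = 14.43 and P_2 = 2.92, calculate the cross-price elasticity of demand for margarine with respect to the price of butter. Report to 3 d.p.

At P_1 = 14.43 and P_2 = 2.92: Q_1 = 45.872.
∂Q_1/∂P_2 = 301/P_2² = 35.3021.
ε = (∂Q_1/∂P_2)(P_2/Q_1) = 35.3021 × (2.92/45.872) ≈ 2.247.
ε > 0: substitutes.

2.247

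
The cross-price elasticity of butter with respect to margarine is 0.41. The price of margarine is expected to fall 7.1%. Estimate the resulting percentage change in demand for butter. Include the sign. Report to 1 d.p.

%ΔQ ≈ ε × %ΔP of margarine = 0.41 × (-7.1%) = -2.9%.

-2.9%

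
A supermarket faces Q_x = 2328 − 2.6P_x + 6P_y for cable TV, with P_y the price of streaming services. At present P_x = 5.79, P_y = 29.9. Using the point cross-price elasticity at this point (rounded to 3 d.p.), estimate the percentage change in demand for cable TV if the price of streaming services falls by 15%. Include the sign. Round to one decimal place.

-1.1%

At P_x = 5.79, P_y = 29.9: Q_x = 2492.346.
∂Q_x/∂P_y = 6.
ε = (∂Q_x/∂P_y)(P_y/Q_x) = 6.0000 × 29.9/2492.346 ≈ 0.072.
%ΔQ_x ≈ ε × %ΔP_y = 0.072 × (-15%) = -1.1%.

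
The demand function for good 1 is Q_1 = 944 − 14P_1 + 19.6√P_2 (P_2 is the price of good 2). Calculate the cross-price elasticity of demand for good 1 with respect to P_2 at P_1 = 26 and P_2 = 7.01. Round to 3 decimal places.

At P_1 = 26 and P_2 = 7.01: Q_1 = 631.894.
∂Q_1/∂P_2 = 19.6/(2√P_2) = 19.6/(2√7.01) = 3.7014.
ε = (∂Q_1/∂P_2)(P_2/Q_1) = 3.7014 × (7.01/631.894) ≈ 0.041.
ε > 0: substitutes.

0.041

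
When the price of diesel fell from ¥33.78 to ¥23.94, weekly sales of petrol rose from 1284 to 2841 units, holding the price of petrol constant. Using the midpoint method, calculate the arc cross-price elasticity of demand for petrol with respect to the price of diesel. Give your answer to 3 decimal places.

ΔQ_A = 2841 − 1284 = 1557; ΔP_B = 23.94 − 33.78 = -9.84.
Midpoints: Q̄_A = 2062.5, P̄_B = 28.86.
ε = (ΔQ_A/Q̄_A)/(ΔP_B/P̄_B) = (1557/2062.5)/(-9.84/28.86) ≈ -2.214.
ε < 0: petrol and diesel are complements.

-2.214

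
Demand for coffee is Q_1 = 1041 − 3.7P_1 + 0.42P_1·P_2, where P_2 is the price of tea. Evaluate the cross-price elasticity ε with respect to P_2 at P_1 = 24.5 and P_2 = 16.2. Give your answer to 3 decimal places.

At P_1 = 24.5 and P_2 = 16.2: Q_1 = 1117.048.
∂Q_1/∂P_2 = 0.42P_1 = 0.42(24.5) = 10.2900.
ε = (∂Q_1/∂P_2)(P_2/Q_1) = 10.2900 × (16.2/1117.048) ≈ 0.149.
ε > 0: substitutes.

0.149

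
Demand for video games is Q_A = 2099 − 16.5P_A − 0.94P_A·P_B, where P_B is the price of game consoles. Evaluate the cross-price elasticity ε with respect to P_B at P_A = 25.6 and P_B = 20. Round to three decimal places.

At P_A = 25.6 and P_B = 20: Q_A = 1195.32.
∂Q_A/∂P_B = -0.94P_A = -0.94(25.6) = -24.0640.
ε = (∂Q_A/∂P_B)(P_B/Q_A) = -24.0640 × (20/1195.32) ≈ -0.403.
ε < 0: complements.

-0.403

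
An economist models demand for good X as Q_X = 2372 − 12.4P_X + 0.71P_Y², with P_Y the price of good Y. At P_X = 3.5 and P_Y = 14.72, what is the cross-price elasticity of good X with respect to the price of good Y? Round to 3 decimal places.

At P_X = 3.5 and P_Y = 14.72: Q_X = 2482.442.
∂Q_X/∂P_Y = 1.42P_Y = 1.42(14.72) = 20.9024.
ε = (∂Q_X/∂P_Y)(P_Y/Q_X) = 20.9024 × (14.72/2482.442) ≈ 0.124.
ε > 0: substitutes.

0.124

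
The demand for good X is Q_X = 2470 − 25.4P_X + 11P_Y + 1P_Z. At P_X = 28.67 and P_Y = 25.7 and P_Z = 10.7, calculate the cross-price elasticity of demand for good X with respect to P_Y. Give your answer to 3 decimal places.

0.139

At P_X = 28.67 and P_Y = 25.7 and P_Z = 10.7: Q_X = 2035.182.
∂Q_X/∂P_Y = 11.
ε = (∂Q_X/∂P_Y)(P_Y/Q_X) = 11 × (25.7/2035.182) ≈ 0.139.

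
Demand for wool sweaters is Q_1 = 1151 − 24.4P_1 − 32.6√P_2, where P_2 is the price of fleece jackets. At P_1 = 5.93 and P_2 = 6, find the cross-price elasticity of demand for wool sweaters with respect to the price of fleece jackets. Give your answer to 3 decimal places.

At P_1 = 5.93 and P_2 = 6: Q_1 = 926.455.
∂Q_1/∂P_2 = -32.6/(2√P_2) = -32.6/(2√6) = -6.6544.
ε = (∂Q_1/∂P_2)(P_2/Q_1) = -6.6544 × (6/926.455) ≈ -0.043.
ε < 0: complements.

-0.043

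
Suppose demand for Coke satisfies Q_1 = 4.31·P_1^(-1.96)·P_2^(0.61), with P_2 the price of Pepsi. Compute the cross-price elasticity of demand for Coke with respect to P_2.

In a log-linear (constant-elasticity) demand function, the coefficient on the exponent of P_2 is the cross-price elasticity.
ε = 0.61. Positive, so Coke and Pepsi are substitutes.

0.61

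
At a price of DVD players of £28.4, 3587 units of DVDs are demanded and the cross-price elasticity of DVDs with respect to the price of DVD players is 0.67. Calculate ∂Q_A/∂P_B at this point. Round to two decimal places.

84.62

ε = (∂Q_A/∂P_B)·(P_B/Q_A) ⇒ ∂Q_A/∂P_B = ε·Q_A/P_B = 0.67 × 3587/28.4 ≈ 84.62.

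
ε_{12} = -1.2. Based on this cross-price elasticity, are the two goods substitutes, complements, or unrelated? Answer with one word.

complements

ε = -1.2 < 0, so a higher price of good 2 lowers demand for good 1: complements.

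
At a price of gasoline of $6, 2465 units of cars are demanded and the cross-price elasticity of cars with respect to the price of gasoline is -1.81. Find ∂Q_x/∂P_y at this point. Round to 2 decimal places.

-743.61

ε = (∂Q_x/∂P_y)·(P_y/Q_x) ⇒ ∂Q_x/∂P_y = ε·Q_x/P_y = -1.81 × 2465/6 ≈ -743.61.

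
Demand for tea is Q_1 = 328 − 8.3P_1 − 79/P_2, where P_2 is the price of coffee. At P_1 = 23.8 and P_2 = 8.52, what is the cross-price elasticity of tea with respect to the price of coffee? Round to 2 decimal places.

0.08

At P_1 = 23.8 and P_2 = 8.52: Q_1 = 121.188.
∂Q_1/∂P_2 = 79/P_2² = 1.0883.
ε = (∂Q_1/∂P_2)(P_2/Q_1) = 1.0883 × (8.52/121.188) ≈ 0.08.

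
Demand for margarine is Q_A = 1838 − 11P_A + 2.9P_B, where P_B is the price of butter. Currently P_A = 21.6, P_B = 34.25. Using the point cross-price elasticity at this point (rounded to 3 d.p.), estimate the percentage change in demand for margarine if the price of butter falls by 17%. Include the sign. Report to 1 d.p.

At P_A = 21.6, P_B = 34.25: Q_A = 1699.725.
∂Q_A/∂P_B = 2.9.
ε = (∂Q_A/∂P_B)(P_B/Q_A) = 2.9000 × 34.25/1699.725 ≈ 0.058.
%ΔQ_A ≈ ε × %ΔP_B = 0.058 × (-17%) = -1.0%.

-1.0%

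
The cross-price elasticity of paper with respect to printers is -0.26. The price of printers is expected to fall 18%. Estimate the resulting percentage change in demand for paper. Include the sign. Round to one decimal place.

4.7%

%ΔQ ≈ ε × %ΔP of printers = -0.26 × (-18%) = 4.7%.
Demand for paper rises by about 4.7%.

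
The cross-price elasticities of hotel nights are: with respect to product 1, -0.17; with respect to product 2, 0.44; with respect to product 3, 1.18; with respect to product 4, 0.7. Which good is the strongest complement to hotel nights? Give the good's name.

Complements have ε < 0. The most negative value is -0.17 (product 1).

product 1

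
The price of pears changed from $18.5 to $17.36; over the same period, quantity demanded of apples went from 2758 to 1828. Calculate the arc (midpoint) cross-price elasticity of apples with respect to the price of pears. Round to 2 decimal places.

6.38

ΔQ_A = 1828 − 2758 = -930; ΔP_B = 17.36 − 18.5 = -1.14.
Midpoints: Q̄_A = 2293.0, P̄_B = 17.93.
ε = (ΔQ_A/Q̄_A)/(ΔP_B/P̄_B) = (-930/2293.0)/(-1.14/17.93) ≈ 6.38.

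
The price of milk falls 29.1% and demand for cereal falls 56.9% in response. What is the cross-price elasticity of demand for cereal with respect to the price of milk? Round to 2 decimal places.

1.96

ε = (%ΔQ of cereal) / (%ΔP of milk) = (-56.9%) / (-29.1%) ≈ 1.96.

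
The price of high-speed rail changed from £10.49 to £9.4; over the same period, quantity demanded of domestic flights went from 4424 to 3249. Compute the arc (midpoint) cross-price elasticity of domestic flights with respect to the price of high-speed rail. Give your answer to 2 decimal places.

ΔQ_A = 3249 − 4424 = -1175; ΔP_B = 9.4 − 10.49 = -1.09.
Midpoints: Q̄_A = 3836.5, P̄_B = 9.95.
ε = (ΔQ_A/Q̄_A)/(ΔP_B/P̄_B) = (-1175/3836.5)/(-1.09/9.95) ≈ 2.79.
ε > 0: domestic flights and high-speed rail are substitutes.

2.79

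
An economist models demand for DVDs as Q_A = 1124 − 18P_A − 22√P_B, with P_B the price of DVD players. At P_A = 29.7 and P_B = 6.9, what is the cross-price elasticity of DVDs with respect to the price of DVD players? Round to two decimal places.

-0.05

At P_A = 29.7 and P_B = 6.9: Q_A = 531.611.
∂Q_A/∂P_B = -22/(2√P_B) = -22/(2√6.9) = -4.1876.
ε = (∂Q_A/∂P_B)(P_B/Q_A) = -4.1876 × (6.9/531.611) ≈ -0.05.
ε < 0: complements.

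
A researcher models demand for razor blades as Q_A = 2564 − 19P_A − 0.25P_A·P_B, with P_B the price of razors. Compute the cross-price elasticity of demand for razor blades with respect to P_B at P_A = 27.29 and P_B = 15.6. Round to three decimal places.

At P_A = 27.29 and P_B = 15.6: Q_A = 1939.059.
∂Q_A/∂P_B = -0.25P_A = -0.25(27.29) = -6.8225.
ε = (∂Q_A/∂P_B)(P_B/Q_A) = -6.8225 × (15.6/1939.059) ≈ -0.055.

-0.055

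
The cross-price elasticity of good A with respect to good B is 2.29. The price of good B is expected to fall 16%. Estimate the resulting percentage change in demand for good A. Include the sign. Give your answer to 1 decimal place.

%ΔQ ≈ ε × %ΔP of good B = 2.29 × (-16%) = -36.6%.
Demand for good A falls by about 36.6%.

-36.6%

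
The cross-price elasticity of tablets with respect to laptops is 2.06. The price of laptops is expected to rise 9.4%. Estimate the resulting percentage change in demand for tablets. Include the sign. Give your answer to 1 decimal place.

%ΔQ ≈ ε × %ΔP of laptops = 2.06 × (9.4%) = 19.4%.
Demand for tablets rises by about 19.4%.

19.4%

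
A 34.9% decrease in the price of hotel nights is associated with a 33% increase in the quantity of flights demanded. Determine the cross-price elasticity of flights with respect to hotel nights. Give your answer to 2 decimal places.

ε = (%ΔQ of flights) / (%ΔP of hotel nights) = (33%) / (-34.9%) ≈ -0.95.
Negative cross-price elasticity: complements.

-0.95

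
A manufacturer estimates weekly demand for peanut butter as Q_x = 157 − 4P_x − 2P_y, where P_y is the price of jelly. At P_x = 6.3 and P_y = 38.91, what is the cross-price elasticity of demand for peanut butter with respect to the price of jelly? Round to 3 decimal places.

At P_x = 6.3 and P_y = 38.91: Q_x = 53.98.
∂Q_x/∂P_y = -2.
ε = (∂Q_x/∂P_y)(P_y/Q_x) = -2 × (38.91/53.98) ≈ -1.442.
Since ε < 0, peanut butter and jelly are complements.

-1.442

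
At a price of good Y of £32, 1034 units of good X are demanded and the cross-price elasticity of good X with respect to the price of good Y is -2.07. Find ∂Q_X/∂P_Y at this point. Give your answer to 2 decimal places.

ε = (∂Q_X/∂P_Y)·(P_Y/Q_X) ⇒ ∂Q_X/∂P_Y = ε·Q_X/P_Y = -2.07 × 1034/32 ≈ -66.89.

-66.89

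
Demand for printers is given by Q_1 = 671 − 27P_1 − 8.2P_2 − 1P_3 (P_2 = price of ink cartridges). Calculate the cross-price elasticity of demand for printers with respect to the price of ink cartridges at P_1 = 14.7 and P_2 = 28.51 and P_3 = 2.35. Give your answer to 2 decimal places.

-6.16

At P_1 = 14.7 and P_2 = 28.51 and P_3 = 2.35: Q_1 = 37.968.
∂Q_1/∂P_2 = -8.2.
ε = (∂Q_1/∂P_2)(P_2/Q_1) = -8.2 × (28.51/37.968) ≈ -6.16.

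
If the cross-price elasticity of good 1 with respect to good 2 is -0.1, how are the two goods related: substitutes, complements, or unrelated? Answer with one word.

ε = -0.1 < 0, so a higher price of good 2 lowers demand for good 1: complements.

complements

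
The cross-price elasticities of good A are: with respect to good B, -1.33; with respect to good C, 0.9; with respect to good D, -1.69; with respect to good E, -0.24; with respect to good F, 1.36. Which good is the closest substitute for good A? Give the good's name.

Substitutes have ε > 0. Among the positive values, 1.36 (good F) is largest.

good F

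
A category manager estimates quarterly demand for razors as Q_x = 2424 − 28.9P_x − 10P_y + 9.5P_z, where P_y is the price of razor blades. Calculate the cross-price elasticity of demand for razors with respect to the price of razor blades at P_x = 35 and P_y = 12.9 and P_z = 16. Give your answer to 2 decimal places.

-0.09

At P_x = 35 and P_y = 12.9 and P_z = 16: Q_x = 1435.5.
∂Q_x/∂P_y = -10.
ε = (∂Q_x/∂P_y)(P_y/Q_x) = -10 × (12.9/1435.5) ≈ -0.09.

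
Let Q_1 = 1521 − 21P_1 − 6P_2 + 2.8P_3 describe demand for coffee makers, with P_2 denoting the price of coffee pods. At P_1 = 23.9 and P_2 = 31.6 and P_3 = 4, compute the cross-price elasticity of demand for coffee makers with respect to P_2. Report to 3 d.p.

At P_1 = 23.9 and P_2 = 31.6 and P_3 = 4: Q_1 = 840.7.
∂Q_1/∂P_2 = -6.
ε = (∂Q_1/∂P_2)(P_2/Q_1) = -6 × (31.6/840.7) ≈ -0.226.
Since ε < 0, coffee makers and coffee pods are complements.

-0.226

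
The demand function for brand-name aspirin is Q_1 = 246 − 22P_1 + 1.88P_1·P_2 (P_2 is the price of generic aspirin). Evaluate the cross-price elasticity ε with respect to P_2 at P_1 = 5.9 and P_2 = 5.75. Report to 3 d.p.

0.354

At P_1 = 5.9 and P_2 = 5.75: Q_1 = 179.979.
∂Q_1/∂P_2 = 1.88P_1 = 1.88(5.9) = 11.0920.
ε = (∂Q_1/∂P_2)(P_2/Q_1) = 11.0920 × (5.75/179.979) ≈ 0.354.
ε > 0: substitutes.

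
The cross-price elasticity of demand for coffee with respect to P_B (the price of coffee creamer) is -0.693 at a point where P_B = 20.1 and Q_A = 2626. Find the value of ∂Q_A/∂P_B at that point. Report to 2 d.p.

ε = (∂Q_A/∂P_B)·(P_B/Q_A) ⇒ ∂Q_A/∂P_B = ε·Q_A/P_B = -0.693 × 2626/20.1 ≈ -90.54.

-90.54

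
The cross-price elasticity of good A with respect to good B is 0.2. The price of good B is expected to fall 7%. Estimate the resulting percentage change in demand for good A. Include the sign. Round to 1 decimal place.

%ΔQ ≈ ε × %ΔP of good B = 0.2 × (-7%) = -1.4%.

-1.4%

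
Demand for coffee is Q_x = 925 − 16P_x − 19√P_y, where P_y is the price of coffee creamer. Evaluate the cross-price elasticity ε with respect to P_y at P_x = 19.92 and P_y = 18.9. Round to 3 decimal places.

At P_x = 19.92 and P_y = 18.9: Q_x = 523.679.
∂Q_x/∂P_y = -19/(2√P_y) = -19/(2√18.9) = -2.1852.
ε = (∂Q_x/∂P_y)(P_y/Q_x) = -2.1852 × (18.9/523.679) ≈ -0.079.
ε < 0: complements.

-0.079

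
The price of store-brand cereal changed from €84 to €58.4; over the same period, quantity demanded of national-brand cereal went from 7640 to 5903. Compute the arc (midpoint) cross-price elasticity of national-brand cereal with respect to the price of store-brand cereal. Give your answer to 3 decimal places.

ΔQ_A = 5903 − 7640 = -1737; ΔP_B = 58.4 − 84 = -25.6.
Midpoints: Q̄_A = 6771.5, P̄_B = 71.20.
ε = (ΔQ_A/Q̄_A)/(ΔP_B/P̄_B) = (-1737/6771.5)/(-25.6/71.20) ≈ 0.713.

0.713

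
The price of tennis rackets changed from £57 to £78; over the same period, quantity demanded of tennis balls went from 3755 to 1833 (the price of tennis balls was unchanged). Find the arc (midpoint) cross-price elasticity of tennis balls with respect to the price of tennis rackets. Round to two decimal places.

-2.21

ΔQ_A = 1833 − 3755 = -1922; ΔP_B = 78 − 57 = 21.
Midpoints: Q̄_A = 2794.0, P̄_B = 67.50.
ε = (ΔQ_A/Q̄_A)/(ΔP_B/P̄_B) = (-1922/2794.0)/(21/67.50) ≈ -2.21.
ε < 0: tennis balls and tennis rackets are complements.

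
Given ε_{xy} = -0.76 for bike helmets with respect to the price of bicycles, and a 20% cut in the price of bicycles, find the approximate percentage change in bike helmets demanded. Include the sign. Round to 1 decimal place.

%ΔQ ≈ ε × %ΔP of bicycles = -0.76 × (-20%) = 15.2%.

15.2%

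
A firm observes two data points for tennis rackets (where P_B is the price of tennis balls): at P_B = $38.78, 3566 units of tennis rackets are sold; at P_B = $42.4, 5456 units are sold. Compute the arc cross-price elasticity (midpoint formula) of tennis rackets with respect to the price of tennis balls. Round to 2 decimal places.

ΔQ_A = 5456 − 3566 = 1890; ΔP_B = 42.4 − 38.78 = 3.62.
Midpoints: Q̄_A = 4511.0, P̄_B = 40.59.
ε = (ΔQ_A/Q̄_A)/(ΔP_B/P̄_B) = (1890/4511.0)/(3.62/40.59) ≈ 4.70.
ε > 0: tennis rackets and tennis balls are substitutes.

4.70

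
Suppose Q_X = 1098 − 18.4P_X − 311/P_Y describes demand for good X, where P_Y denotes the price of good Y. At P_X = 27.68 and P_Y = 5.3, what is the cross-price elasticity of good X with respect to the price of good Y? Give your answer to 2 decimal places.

0.11

At P_X = 27.68 and P_Y = 5.3: Q_X = 530.009.
∂Q_X/∂P_Y = 311/P_Y² = 11.0716.
ε = (∂Q_X/∂P_Y)(P_Y/Q_X) = 11.0716 × (5.3/530.009) ≈ 0.11.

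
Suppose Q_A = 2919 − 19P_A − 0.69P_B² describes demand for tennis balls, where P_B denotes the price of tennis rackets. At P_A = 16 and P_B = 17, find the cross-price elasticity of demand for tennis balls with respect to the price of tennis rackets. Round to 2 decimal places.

-0.17

At P_A = 16 and P_B = 17: Q_A = 2415.59.
∂Q_A/∂P_B = -1.38P_B = -1.38(17) = -23.4600.
ε = (∂Q_A/∂P_B)(P_B/Q_A) = -23.4600 × (17/2415.59) ≈ -0.17.
ε < 0: complements.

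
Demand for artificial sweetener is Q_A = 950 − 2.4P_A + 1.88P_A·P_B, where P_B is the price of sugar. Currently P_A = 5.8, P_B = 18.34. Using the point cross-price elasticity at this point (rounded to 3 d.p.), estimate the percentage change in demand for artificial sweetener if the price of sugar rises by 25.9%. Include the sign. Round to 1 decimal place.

4.6%

At P_A = 5.8, P_B = 18.34: Q_A = 1136.059.
∂Q_A/∂P_B = 1.88P_A = 10.9040.
ε = (∂Q_A/∂P_B)(P_B/Q_A) = 10.9040 × 18.34/1136.059 ≈ 0.176.
%ΔQ_A ≈ ε × %ΔP_B = 0.176 × (25.9%) = 4.6%.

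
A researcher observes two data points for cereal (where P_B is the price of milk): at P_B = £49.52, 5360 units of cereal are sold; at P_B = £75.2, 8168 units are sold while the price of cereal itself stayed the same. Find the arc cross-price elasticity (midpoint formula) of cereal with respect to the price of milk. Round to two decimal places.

1.01

ΔQ_A = 8168 − 5360 = 2808; ΔP_B = 75.2 − 49.52 = 25.68.
Midpoints: Q̄_A = 6764.0, P̄_B = 62.36.
ε = (ΔQ_A/Q̄_A)/(ΔP_B/P̄_B) = (2808/6764.0)/(25.68/62.36) ≈ 1.01.
ε > 0: cereal and milk are substitutes.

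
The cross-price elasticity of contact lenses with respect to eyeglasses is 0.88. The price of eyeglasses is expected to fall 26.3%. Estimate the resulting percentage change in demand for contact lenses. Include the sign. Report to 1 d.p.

%ΔQ ≈ ε × %ΔP of eyeglasses = 0.88 × (-26.3%) = -23.1%.
Demand for contact lenses falls by about 23.1%.

-23.1%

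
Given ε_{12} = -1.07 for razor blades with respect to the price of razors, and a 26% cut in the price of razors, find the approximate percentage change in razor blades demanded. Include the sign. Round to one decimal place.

27.8%

%ΔQ ≈ ε × %ΔP of razors = -1.07 × (-26%) = 27.8%.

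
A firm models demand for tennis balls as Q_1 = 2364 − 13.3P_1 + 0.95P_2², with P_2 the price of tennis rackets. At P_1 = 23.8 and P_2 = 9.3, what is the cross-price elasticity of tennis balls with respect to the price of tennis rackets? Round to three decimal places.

0.077

At P_1 = 23.8 and P_2 = 9.3: Q_1 = 2129.626.
∂Q_1/∂P_2 = 1.9P_2 = 1.9(9.3) = 17.6700.
ε = (∂Q_1/∂P_2)(P_2/Q_1) = 17.6700 × (9.3/2129.626) ≈ 0.077.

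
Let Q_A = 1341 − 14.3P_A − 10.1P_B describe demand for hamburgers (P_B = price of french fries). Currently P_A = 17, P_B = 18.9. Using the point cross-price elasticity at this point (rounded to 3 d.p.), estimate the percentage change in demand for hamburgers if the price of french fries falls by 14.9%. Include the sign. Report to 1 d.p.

At P_A = 17, P_B = 18.9: Q_A = 907.01.
∂Q_A/∂P_B = -10.1.
ε = (∂Q_A/∂P_B)(P_B/Q_A) = -10.1000 × 18.9/907.01 ≈ -0.210.
%ΔQ_A ≈ ε × %ΔP_B = -0.210 × (-14.9%) = 3.1%.

3.1%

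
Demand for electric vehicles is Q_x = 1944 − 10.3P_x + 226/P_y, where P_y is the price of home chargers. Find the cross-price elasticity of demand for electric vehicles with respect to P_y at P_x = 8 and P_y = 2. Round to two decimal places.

-0.06

At P_x = 8 and P_y = 2: Q_x = 1974.6.
∂Q_x/∂P_y = −226/P_y² = -56.5000.
ε = (∂Q_x/∂P_y)(P_y/Q_x) = -56.5000 × (2/1974.6) ≈ -0.06.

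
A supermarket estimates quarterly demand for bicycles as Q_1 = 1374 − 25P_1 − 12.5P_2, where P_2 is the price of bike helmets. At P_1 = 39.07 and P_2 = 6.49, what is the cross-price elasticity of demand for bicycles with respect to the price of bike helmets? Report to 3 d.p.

At P_1 = 39.07 and P_2 = 6.49: Q_1 = 316.125.
∂Q_1/∂P_2 = -12.5.
ε = (∂Q_1/∂P_2)(P_2/Q_1) = -12.5 × (6.49/316.125) ≈ -0.257.

-0.257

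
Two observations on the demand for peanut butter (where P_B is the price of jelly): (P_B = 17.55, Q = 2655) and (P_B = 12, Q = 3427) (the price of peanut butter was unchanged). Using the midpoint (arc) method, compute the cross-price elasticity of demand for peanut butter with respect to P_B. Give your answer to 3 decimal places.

ΔQ_A = 3427 − 2655 = 772; ΔP_B = 12 − 17.55 = -5.55.
Midpoints: Q̄_A = 3041.0, P̄_B = 14.78.
ε = (ΔQ_A/Q̄_A)/(ΔP_B/P̄_B) = (772/3041.0)/(-5.55/14.78) ≈ -0.676.

-0.676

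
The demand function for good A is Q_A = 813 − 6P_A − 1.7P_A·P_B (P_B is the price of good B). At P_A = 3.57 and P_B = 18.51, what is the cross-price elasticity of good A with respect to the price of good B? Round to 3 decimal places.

At P_A = 3.57 and P_B = 18.51: Q_A = 679.243.
∂Q_A/∂P_B = -1.7P_A = -1.7(3.57) = -6.0690.
ε = (∂Q_A/∂P_B)(P_B/Q_A) = -6.0690 × (18.51/679.243) ≈ -0.165.
ε < 0: complements.

-0.165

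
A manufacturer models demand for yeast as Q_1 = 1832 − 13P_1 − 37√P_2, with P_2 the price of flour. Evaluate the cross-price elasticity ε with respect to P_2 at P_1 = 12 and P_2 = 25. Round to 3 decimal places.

At P_1 = 12 and P_2 = 25: Q_1 = 1491.
∂Q_1/∂P_2 = -37/(2√P_2) = -37/(2√25) = -3.7000.
ε = (∂Q_1/∂P_2)(P_2/Q_1) = -3.7000 × (25/1491) ≈ -0.062.
ε < 0: complements.

-0.062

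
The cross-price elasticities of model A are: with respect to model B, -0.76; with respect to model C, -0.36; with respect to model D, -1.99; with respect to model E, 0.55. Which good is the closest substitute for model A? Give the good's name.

Substitutes have ε > 0. Among the positive values, 0.55 (model E) is largest.

model E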